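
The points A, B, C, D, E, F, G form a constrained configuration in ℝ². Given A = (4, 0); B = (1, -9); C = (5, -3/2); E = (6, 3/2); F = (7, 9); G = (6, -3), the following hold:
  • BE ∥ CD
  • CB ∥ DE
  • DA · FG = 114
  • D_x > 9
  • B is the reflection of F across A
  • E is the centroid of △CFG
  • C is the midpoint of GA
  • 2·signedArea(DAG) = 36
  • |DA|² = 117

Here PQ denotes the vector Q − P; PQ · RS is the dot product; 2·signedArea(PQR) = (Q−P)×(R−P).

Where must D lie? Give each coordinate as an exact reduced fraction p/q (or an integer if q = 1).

D = (10, 9)

1. D_x = 10  [CB ∥ DE ∩ BE ∥ CD]
2. D_y = 9  [CB ∥ DE ∩ BE ∥ CD]
   → D = (10, 9)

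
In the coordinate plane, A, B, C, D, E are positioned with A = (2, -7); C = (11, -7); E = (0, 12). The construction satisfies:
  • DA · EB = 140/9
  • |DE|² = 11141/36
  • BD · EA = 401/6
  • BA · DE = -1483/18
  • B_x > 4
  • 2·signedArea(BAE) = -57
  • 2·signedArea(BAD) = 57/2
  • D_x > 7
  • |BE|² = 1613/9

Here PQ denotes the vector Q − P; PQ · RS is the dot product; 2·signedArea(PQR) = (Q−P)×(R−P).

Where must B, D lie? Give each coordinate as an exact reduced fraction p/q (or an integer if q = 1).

B = (13/3, -2/3)
D = (23/3, -23/6)

1. B_x = 13/3  [line -19·x + -2·y + 81 = 0 ∩ |BE|² = 1613/9]
2. B_y = -2/3  [line -19·x + -2·y + 81 = 0 ∩ |BE|² = 1613/9]
   → B = (13/3, -2/3)
3. D_x = 23/3  [2·signedArea(BAD) = 57/2 ∩ DA · EB = 140/9]
4. D_y = -23/6  [2·signedArea(BAD) = 57/2 ∩ DA · EB = 140/9]
   → D = (23/3, -23/6)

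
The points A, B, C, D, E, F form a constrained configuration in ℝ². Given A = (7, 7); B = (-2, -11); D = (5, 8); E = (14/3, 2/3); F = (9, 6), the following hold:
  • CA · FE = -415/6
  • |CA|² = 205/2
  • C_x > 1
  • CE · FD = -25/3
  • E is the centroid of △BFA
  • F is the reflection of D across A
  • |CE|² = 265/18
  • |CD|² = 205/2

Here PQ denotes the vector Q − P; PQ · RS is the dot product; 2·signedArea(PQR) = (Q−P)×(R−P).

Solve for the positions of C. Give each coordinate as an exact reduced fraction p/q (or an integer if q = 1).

C = (3/2, -3/2)

1. C_x = 3/2  [CA · FE = -415/6 ∩ CE · FD = -25/3]
2. C_y = -3/2  [CA · FE = -415/6 ∩ CE · FD = -25/3]
   → C = (3/2, -3/2)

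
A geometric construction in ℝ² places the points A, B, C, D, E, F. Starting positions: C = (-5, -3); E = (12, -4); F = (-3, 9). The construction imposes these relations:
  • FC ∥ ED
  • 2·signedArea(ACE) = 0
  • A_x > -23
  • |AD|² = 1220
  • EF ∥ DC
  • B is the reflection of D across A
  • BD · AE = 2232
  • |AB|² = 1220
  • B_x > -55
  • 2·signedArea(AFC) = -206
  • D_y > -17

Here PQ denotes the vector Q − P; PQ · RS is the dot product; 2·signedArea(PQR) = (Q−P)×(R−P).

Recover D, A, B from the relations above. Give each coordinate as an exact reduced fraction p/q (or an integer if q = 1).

A = (-22, -2)
B = (-54, 12)
D = (10, -16)

1. D_x = 10  [EF ∥ DC ∩ FC ∥ ED]
2. D_y = -16  [EF ∥ DC ∩ FC ∥ ED]
   → D = (10, -16)
3. A_x = -22  [2·signedArea(ACE) = 0 ∩ 2·signedArea(AFC) = -206]
4. A_y = -2  [2·signedArea(ACE) = 0 ∩ 2·signedArea(AFC) = -206]
   → A = (-22, -2)
5. B_x = -54  [B is the reflection of D across A]
6. B_y = 12  [B is the reflection of D across A]
   → B = (-54, 12)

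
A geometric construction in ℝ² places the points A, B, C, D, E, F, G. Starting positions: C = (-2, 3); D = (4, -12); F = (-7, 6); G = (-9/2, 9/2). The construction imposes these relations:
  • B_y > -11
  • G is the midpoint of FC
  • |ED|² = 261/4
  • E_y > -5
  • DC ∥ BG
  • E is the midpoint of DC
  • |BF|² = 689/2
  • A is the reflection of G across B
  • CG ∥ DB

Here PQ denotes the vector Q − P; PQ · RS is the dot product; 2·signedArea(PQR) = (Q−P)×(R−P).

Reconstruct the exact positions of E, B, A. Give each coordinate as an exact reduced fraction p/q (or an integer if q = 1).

1. E_x = 1  [E is the midpoint of DC]
2. E_y = -9/2  [E is the midpoint of DC]
   → E = (1, -9/2)
3. B_x = 3/2  [DC ∥ BG ∩ CG ∥ DB]
4. B_y = -21/2  [DC ∥ BG ∩ CG ∥ DB]
   → B = (3/2, -21/2)
5. A_x = 15/2  [A is the reflection of G across B]
6. A_y = -51/2  [A is the reflection of G across B]
   → A = (15/2, -51/2)

A = (15/2, -51/2)
B = (3/2, -21/2)
E = (1, -9/2)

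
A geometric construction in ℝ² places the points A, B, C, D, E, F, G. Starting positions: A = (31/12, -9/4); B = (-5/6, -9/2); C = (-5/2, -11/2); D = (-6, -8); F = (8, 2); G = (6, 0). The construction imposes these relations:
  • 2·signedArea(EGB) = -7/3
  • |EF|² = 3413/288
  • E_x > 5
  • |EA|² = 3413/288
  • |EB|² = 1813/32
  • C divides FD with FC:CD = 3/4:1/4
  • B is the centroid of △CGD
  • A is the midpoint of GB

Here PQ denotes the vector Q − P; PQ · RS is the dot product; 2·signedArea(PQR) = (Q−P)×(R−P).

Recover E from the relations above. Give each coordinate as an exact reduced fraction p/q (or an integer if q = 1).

1. E_x = 127/24  [line 9/2·x + -41/6·y + -74/3 = 0 ∩ |EA|² = 3413/288]
2. E_y = -1/8  [line 9/2·x + -41/6·y + -74/3 = 0 ∩ |EA|² = 3413/288]
   → E = (127/24, -1/8)

E = (127/24, -1/8)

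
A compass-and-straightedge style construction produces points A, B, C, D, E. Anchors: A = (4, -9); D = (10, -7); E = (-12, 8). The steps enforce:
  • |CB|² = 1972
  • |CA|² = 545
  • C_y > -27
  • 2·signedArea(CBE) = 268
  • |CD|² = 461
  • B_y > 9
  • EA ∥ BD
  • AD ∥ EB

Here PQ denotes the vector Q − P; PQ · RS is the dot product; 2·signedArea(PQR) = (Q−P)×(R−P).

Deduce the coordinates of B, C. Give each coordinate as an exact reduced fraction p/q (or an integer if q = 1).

B = (-6, 10)
C = (20, -26)

1. B_x = -6  [EA ∥ BD ∩ AD ∥ EB]
2. B_y = 10  [EA ∥ BD ∩ AD ∥ EB]
   → B = (-6, 10)
3. C_x = 20  [line 2·x + -6·y + -196 = 0 ∩ |CD|² = 461]
4. C_y = -26  [line 2·x + -6·y + -196 = 0 ∩ |CD|² = 461]
   → C = (20, -26)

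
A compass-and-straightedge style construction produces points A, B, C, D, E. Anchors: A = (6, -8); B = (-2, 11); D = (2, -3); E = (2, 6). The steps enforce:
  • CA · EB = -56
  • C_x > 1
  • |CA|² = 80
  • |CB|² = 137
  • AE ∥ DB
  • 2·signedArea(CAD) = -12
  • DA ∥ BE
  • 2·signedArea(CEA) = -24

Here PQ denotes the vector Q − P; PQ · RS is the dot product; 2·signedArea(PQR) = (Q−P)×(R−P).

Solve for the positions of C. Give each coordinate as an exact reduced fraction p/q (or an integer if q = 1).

1. C_x = 2  [2·signedArea(CAD) = -12 ∩ 2·signedArea(CEA) = -24]
2. C_y = 0  [2·signedArea(CAD) = -12 ∩ 2·signedArea(CEA) = -24]
   → C = (2, 0)

C = (2, 0)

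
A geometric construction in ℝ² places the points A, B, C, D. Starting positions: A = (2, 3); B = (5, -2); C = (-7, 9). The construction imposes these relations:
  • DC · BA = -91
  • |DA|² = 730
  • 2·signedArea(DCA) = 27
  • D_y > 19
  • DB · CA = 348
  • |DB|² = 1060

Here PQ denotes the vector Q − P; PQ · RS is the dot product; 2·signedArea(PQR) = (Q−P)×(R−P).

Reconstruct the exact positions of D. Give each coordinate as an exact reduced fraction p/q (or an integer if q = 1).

1. D_x = -19  [DB · CA = 348 ∩ DC · BA = -91]
2. D_y = 20  [DB · CA = 348 ∩ DC · BA = -91]
   → D = (-19, 20)

D = (-19, 20)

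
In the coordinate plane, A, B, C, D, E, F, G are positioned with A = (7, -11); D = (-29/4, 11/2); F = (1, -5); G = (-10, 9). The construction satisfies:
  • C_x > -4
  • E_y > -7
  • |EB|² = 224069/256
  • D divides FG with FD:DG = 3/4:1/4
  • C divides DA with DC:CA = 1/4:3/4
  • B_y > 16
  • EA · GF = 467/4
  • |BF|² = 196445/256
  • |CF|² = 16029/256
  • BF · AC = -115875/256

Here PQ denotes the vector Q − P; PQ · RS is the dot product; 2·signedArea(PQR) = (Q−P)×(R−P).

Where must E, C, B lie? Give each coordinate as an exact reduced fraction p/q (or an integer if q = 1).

1. C_x = -59/16  [C divides DA with DC:CA = 1/4:3/4]
2. C_y = 11/8  [C divides DA with DC:CA = 1/4:3/4]
   → C = (-59/16, 11/8)
3. B_x = -261/16  [line 171/16·x + -99/8·y + 97299/256 = 0 ∩ |BF|² = 196445/256]
4. B_y = 133/8  [line 171/16·x + -99/8·y + 97299/256 = 0 ∩ |BF|² = 196445/256]
   → B = (-261/16, 133/8)
5. E_x = 11/4  [line -11·x + 14·y + 457/4 = 0 ∩ |EB|² = 224069/256]
6. E_y = -6  [line -11·x + 14·y + 457/4 = 0 ∩ |EB|² = 224069/256]
   → E = (11/4, -6)

B = (-261/16, 133/8)
C = (-59/16, 11/8)
E = (11/4, -6)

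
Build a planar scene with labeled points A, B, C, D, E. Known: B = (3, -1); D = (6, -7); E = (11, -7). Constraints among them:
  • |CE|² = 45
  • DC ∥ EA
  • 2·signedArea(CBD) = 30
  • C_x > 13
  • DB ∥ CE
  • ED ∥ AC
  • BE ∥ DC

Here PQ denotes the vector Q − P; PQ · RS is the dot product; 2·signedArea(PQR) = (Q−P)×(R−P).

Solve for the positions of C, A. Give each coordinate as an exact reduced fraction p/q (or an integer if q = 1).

A = (19, -13)
C = (14, -13)

1. C_x = 14  [DB ∥ CE ∩ BE ∥ DC]
2. C_y = -13  [DB ∥ CE ∩ BE ∥ DC]
   → C = (14, -13)
3. A_x = 19  [ED ∥ AC ∩ DC ∥ EA]
4. A_y = -13  [ED ∥ AC ∩ DC ∥ EA]
   → A = (19, -13)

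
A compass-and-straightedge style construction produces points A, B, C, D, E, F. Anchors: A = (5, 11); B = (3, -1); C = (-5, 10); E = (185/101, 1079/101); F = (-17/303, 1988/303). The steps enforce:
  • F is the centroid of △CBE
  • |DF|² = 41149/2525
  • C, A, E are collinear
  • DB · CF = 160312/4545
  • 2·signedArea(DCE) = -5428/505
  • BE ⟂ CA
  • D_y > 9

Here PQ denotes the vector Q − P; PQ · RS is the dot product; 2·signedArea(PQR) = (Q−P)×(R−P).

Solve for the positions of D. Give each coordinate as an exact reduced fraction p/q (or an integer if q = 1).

D = (4511/1515, 2795/303)

1. D_x = 4511/1515  [2·signedArea(DCE) = -5428/505 ∩ DB · CF = 160312/4545]
2. D_y = 2795/303  [2·signedArea(DCE) = -5428/505 ∩ DB · CF = 160312/4545]
   → D = (4511/1515, 2795/303)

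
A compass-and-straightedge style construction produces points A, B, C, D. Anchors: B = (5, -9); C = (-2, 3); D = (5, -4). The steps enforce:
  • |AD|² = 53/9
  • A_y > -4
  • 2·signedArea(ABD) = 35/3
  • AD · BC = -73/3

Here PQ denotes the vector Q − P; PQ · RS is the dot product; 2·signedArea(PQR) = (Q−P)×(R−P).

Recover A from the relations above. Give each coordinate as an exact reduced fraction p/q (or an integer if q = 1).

A = (8/3, -10/3)

1. A_x = 8/3  [AD · BC = -73/3 ∩ 2·signedArea(ABD) = 35/3]
2. A_y = -10/3  [AD · BC = -73/3 ∩ 2·signedArea(ABD) = 35/3]
   → A = (8/3, -10/3)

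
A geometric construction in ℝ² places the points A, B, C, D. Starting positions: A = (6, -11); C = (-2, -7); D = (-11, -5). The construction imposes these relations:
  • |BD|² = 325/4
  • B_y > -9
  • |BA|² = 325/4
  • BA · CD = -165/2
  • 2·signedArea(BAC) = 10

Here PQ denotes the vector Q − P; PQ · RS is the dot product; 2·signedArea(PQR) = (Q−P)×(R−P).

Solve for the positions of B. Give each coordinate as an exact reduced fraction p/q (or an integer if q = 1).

1. B_x = -5/2  [2·signedArea(BAC) = 10 ∩ BA · CD = -165/2]
2. B_y = -8  [2·signedArea(BAC) = 10 ∩ BA · CD = -165/2]
   → B = (-5/2, -8)

B = (-5/2, -8)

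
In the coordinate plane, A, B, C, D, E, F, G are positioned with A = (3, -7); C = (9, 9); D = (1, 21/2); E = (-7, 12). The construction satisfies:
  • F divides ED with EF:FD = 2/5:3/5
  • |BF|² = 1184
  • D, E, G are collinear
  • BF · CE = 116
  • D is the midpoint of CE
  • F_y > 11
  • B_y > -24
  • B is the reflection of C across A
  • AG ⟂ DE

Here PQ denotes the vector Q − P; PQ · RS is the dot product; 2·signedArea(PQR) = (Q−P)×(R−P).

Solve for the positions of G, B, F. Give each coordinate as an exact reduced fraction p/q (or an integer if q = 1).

1. G_x = 1617/265  [D, E, G are collinear ∩ AG ⟂ DE]
2. G_y = 2529/265  [D, E, G are collinear ∩ AG ⟂ DE]
   → G = (1617/265, 2529/265)
3. B_x = -3  [B is the reflection of C across A]
4. B_y = -23  [B is the reflection of C across A]
   → B = (-3, -23)
5. F_x = -19/5  [F divides ED with EF:FD = 2/5:3/5]
6. F_y = 57/5  [F divides ED with EF:FD = 2/5:3/5]
   → F = (-19/5, 57/5)

B = (-3, -23)
F = (-19/5, 57/5)
G = (1617/265, 2529/265)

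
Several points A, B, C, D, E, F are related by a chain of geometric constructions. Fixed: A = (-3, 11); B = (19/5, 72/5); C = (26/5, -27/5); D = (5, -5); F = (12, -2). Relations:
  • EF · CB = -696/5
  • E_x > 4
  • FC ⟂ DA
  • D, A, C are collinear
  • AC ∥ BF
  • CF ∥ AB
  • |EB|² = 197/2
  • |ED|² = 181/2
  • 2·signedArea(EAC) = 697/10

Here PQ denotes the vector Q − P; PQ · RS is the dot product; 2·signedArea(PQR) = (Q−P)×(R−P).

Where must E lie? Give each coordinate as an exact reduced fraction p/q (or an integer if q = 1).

E = (9/2, 9/2)

1. E_x = 9/2  [EF · CB = -696/5 ∩ 2·signedArea(EAC) = 697/10]
2. E_y = 9/2  [EF · CB = -696/5 ∩ 2·signedArea(EAC) = 697/10]
   → E = (9/2, 9/2)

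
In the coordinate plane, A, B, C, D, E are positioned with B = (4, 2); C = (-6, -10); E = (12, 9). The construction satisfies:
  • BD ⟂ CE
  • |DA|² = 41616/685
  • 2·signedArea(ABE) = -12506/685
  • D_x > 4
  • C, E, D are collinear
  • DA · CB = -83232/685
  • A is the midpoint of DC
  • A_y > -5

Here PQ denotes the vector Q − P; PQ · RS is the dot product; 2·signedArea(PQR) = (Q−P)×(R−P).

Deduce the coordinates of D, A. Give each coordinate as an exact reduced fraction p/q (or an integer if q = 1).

A = (-438/685, -2974/685)
D = (3234/685, 902/685)

1. D_x = 3234/685  [C, E, D are collinear ∩ BD ⟂ CE]
2. D_y = 902/685  [C, E, D are collinear ∩ BD ⟂ CE]
   → D = (3234/685, 902/685)
3. A_x = -438/685  [A is the midpoint of DC]
4. A_y = -2974/685  [A is the midpoint of DC]
   → A = (-438/685, -2974/685)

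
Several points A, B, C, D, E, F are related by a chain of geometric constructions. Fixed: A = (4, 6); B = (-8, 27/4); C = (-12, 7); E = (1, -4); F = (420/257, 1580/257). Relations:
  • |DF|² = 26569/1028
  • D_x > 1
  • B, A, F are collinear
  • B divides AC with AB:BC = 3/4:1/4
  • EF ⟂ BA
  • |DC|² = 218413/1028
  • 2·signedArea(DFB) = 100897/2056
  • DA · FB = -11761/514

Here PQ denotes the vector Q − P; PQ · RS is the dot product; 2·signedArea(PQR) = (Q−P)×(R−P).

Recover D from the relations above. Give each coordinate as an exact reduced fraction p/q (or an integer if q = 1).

1. D_x = 677/514  [2·signedArea(DFB) = 100897/2056 ∩ DA · FB = -11761/514]
2. D_y = 276/257  [2·signedArea(DFB) = 100897/2056 ∩ DA · FB = -11761/514]
   → D = (677/514, 276/257)

D = (677/514, 276/257)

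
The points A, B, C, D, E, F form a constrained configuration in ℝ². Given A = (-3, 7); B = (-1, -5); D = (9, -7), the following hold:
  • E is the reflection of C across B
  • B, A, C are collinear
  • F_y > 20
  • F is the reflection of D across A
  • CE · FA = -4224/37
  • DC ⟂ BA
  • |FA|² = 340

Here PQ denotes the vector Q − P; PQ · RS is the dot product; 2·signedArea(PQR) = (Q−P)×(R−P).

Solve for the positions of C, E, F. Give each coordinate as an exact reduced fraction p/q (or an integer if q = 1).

C = (-15/37, -317/37)
E = (-59/37, -53/37)
F = (-15, 21)

1. C_x = -15/37  [B, A, C are collinear ∩ DC ⟂ BA]
2. C_y = -317/37  [B, A, C are collinear ∩ DC ⟂ BA]
   → C = (-15/37, -317/37)
3. E_x = -59/37  [E is the reflection of C across B]
4. E_y = -53/37  [E is the reflection of C across B]
   → E = (-59/37, -53/37)
5. F_x = -15  [F is the reflection of D across A]
6. F_y = 21  [F is the reflection of D across A]
   → F = (-15, 21)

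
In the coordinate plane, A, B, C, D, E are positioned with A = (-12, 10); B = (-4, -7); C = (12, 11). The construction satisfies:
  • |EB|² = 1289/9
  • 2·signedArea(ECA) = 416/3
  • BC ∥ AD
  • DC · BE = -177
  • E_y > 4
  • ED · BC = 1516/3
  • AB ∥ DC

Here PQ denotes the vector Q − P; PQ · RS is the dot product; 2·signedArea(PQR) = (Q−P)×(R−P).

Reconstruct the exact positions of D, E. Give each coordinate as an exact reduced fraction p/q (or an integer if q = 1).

D = (4, 28)
E = (-4/3, 14/3)

1. D_x = 4  [AB ∥ DC ∩ BC ∥ AD]
2. D_y = 28  [AB ∥ DC ∩ BC ∥ AD]
   → D = (4, 28)
3. E_x = -4/3  [ED · BC = 1516/3 ∩ 2·signedArea(ECA) = 416/3]
4. E_y = 14/3  [ED · BC = 1516/3 ∩ 2·signedArea(ECA) = 416/3]
   → E = (-4/3, 14/3)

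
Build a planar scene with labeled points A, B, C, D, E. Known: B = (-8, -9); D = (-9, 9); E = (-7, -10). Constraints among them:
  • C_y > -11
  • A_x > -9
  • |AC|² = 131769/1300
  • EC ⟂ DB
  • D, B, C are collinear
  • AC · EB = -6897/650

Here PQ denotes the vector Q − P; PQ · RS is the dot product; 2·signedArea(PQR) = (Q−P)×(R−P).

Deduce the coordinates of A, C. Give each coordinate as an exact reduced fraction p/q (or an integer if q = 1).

A = (-17/2, 0)
C = (-2581/325, -3267/325)

1. C_x = -2581/325  [D, B, C are collinear ∩ EC ⟂ DB]
2. C_y = -3267/325  [D, B, C are collinear ∩ EC ⟂ DB]
   → C = (-2581/325, -3267/325)
3. A_x = -17/2  [line 1·x + -1·y + 17/2 = 0 ∩ |AC|² = 131769/1300]
4. A_y = 0  [line 1·x + -1·y + 17/2 = 0 ∩ |AC|² = 131769/1300]
   → A = (-17/2, 0)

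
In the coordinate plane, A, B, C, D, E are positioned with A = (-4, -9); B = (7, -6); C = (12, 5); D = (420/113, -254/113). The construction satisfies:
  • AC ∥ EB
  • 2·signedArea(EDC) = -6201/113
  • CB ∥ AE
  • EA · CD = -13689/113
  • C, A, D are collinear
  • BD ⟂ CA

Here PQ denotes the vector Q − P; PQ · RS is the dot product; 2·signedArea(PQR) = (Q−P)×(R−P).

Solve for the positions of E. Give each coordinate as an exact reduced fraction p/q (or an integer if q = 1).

1. E_x = -9  [AC ∥ EB ∩ CB ∥ AE]
2. E_y = -20  [AC ∥ EB ∩ CB ∥ AE]
   → E = (-9, -20)

E = (-9, -20)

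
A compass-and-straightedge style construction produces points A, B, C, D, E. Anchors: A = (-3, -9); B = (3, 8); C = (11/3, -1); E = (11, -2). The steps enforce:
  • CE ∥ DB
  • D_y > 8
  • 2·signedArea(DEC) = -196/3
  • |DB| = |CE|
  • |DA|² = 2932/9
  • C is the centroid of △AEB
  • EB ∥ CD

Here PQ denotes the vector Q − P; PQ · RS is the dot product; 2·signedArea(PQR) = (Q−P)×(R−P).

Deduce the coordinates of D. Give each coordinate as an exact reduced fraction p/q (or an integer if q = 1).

D = (-13/3, 9)

1. D_x = -13/3  [CE ∥ DB ∩ EB ∥ CD]
2. D_y = 9  [CE ∥ DB ∩ EB ∥ CD]
   → D = (-13/3, 9)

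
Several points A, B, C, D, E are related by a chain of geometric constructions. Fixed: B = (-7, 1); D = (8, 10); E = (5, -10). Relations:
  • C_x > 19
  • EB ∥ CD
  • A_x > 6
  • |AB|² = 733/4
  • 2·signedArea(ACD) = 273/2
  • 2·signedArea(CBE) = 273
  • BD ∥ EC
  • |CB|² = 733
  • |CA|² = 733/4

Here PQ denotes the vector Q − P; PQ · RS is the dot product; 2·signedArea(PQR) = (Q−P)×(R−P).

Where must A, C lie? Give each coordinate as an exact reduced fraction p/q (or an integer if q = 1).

A = (13/2, 0)
C = (20, -1)

1. C_x = 20  [EB ∥ CD ∩ BD ∥ EC]
2. C_y = -1  [EB ∥ CD ∩ BD ∥ EC]
   → C = (20, -1)
3. A_x = 13/2  [line -11·x + -12·y + 143/2 = 0 ∩ |AB|² = 733/4]
4. A_y = 0  [line -11·x + -12·y + 143/2 = 0 ∩ |AB|² = 733/4]
   → A = (13/2, 0)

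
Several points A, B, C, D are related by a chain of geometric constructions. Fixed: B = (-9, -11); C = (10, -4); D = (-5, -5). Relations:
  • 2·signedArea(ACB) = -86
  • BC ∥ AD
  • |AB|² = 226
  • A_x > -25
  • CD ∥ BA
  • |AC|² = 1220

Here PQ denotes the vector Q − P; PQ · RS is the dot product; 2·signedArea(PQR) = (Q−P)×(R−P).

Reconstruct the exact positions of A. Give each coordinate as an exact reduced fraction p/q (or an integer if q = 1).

A = (-24, -12)

1. A_x = -24  [BC ∥ AD ∩ CD ∥ BA]
2. A_y = -12  [BC ∥ AD ∩ CD ∥ BA]
   → A = (-24, -12)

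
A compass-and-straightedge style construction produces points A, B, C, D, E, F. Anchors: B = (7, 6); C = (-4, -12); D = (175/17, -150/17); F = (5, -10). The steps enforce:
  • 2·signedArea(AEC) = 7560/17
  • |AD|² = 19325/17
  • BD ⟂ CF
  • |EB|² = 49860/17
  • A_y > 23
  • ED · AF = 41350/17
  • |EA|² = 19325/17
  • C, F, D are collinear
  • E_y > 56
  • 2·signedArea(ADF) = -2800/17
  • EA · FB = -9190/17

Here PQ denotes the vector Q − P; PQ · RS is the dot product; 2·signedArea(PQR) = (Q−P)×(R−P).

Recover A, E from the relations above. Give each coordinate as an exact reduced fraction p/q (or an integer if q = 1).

1. A_x = 18  [line 20/17·x + -90/17·y + 1800/17 = 0 ∩ |AD|² = 19325/17]
2. A_y = 24  [line 20/17·x + -90/17·y + 1800/17 = 0 ∩ |AD|² = 19325/17]
   → A = (18, 24)
3. E_x = 437/17  [2·signedArea(AEC) = 7560/17 ∩ ED · AF = 41350/17]
4. E_y = 966/17  [2·signedArea(AEC) = 7560/17 ∩ ED · AF = 41350/17]
   → E = (437/17, 966/17)

A = (18, 24)
E = (437/17, 966/17)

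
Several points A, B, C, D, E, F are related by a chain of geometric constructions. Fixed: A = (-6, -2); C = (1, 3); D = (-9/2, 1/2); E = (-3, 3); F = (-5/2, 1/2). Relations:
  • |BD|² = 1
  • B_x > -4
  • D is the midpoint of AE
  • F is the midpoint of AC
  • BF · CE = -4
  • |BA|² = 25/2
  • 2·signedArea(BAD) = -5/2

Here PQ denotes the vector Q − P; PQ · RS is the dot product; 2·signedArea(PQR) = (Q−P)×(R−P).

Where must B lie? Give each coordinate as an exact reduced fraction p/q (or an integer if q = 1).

B = (-7/2, 1/2)

1. B_x = -7/2  [BF · CE = -4 ∩ 2·signedArea(BAD) = -5/2]
2. B_y = 1/2  [BF · CE = -4 ∩ 2·signedArea(BAD) = -5/2]
   → B = (-7/2, 1/2)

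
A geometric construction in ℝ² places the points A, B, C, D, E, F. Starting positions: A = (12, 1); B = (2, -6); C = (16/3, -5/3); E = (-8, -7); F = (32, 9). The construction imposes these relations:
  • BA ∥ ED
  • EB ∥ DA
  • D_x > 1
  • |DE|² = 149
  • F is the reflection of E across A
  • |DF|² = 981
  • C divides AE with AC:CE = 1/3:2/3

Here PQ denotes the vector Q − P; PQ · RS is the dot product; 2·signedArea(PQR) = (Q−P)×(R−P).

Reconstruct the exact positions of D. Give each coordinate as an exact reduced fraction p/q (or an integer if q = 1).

D = (2, 0)

1. D_x = 2  [EB ∥ DA ∩ BA ∥ ED]
2. D_y = 0  [EB ∥ DA ∩ BA ∥ ED]
   → D = (2, 0)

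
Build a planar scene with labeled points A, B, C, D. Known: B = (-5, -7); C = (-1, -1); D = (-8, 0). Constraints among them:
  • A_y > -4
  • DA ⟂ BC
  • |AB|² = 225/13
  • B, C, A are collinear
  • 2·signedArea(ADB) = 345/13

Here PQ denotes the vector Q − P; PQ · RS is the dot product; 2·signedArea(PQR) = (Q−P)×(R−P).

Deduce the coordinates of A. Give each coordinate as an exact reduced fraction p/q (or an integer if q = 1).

1. A_x = -35/13  [B, C, A are collinear ∩ DA ⟂ BC]
2. A_y = -46/13  [B, C, A are collinear ∩ DA ⟂ BC]
   → A = (-35/13, -46/13)

A = (-35/13, -46/13)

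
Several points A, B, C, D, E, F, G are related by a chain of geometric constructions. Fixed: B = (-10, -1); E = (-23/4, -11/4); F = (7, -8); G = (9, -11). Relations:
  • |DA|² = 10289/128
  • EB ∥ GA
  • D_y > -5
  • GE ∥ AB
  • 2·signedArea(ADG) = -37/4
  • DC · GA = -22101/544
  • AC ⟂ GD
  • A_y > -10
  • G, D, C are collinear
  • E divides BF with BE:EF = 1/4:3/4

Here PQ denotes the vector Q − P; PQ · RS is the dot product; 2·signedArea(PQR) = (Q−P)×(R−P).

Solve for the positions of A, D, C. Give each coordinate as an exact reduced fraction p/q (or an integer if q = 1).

A = (19/4, -37/4)
C = (347/68, -589/68)
D = (-41/16, -65/16)

1. A_x = 19/4  [GE ∥ AB ∩ EB ∥ GA]
2. A_y = -37/4  [GE ∥ AB ∩ EB ∥ GA]
   → A = (19/4, -37/4)
3. D_x = -41/16  [line -7/4·x + -17/4·y + -87/4 = 0 ∩ |DA|² = 10289/128]
4. D_y = -65/16  [line -7/4·x + -17/4·y + -87/4 = 0 ∩ |DA|² = 10289/128]
   → D = (-41/16, -65/16)
5. C_x = 347/68  [DC · GA = -22101/544 ∩ G, D, C are collinear]
6. C_y = -589/68  [DC · GA = -22101/544 ∩ G, D, C are collinear]
   → C = (347/68, -589/68)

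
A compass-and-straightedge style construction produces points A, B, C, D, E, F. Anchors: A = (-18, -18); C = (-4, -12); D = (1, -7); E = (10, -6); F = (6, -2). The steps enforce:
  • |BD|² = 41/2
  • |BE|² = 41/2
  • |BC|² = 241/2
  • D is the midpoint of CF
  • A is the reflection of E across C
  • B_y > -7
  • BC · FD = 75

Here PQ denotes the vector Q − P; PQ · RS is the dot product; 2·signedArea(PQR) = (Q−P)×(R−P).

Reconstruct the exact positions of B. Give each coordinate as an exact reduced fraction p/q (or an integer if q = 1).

1. B_x = 11/2  [line 5·x + 5·y + 5 = 0 ∩ |BE|² = 41/2]
2. B_y = -13/2  [line 5·x + 5·y + 5 = 0 ∩ |BE|² = 41/2]
   → B = (11/2, -13/2)

B = (11/2, -13/2)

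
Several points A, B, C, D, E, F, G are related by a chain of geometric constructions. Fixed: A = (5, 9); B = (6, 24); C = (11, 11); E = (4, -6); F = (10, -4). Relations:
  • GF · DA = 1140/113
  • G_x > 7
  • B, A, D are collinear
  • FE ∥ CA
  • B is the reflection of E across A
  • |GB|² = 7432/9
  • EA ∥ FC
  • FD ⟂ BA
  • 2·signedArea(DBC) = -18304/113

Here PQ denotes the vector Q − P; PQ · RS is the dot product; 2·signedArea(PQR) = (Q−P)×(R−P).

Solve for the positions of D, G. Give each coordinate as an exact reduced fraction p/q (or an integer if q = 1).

1. D_x = 470/113  [B, A, D are collinear ∩ FD ⟂ BA]
2. D_y = -408/113  [B, A, D are collinear ∩ FD ⟂ BA]
   → D = (470/113, -408/113)
3. G_x = 8  [line -95/113·x + -1425/113·y + -5890/113 = 0 ∩ |GB|² = 7432/9]
4. G_y = -14/3  [line -95/113·x + -1425/113·y + -5890/113 = 0 ∩ |GB|² = 7432/9]
   → G = (8, -14/3)

D = (470/113, -408/113)
G = (8, -14/3)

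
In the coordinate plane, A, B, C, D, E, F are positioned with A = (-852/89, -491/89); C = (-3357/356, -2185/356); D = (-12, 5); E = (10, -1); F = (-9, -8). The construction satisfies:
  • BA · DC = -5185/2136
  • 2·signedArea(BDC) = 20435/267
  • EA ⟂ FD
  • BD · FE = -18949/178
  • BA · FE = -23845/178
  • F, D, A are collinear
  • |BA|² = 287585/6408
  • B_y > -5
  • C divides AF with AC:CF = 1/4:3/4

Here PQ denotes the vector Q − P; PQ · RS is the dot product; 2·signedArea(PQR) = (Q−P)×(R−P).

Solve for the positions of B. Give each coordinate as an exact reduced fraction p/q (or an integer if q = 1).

B = (-3205/1068, -4505/1068)

1. B_x = -3205/1068  [BD · FE = -18949/178 ∩ BA · DC = -5185/2136]
2. B_y = -4505/1068  [BD · FE = -18949/178 ∩ BA · DC = -5185/2136]
   → B = (-3205/1068, -4505/1068)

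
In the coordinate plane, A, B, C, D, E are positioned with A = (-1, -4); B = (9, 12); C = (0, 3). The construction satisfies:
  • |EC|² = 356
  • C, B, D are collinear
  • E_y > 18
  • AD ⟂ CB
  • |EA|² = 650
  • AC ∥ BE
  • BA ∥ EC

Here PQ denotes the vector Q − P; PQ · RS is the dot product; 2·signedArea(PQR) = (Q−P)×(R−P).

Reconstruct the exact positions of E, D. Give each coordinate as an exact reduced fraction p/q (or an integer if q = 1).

D = (-4, -1)
E = (10, 19)

1. E_x = 10  [BA ∥ EC ∩ AC ∥ BE]
2. E_y = 19  [BA ∥ EC ∩ AC ∥ BE]
   → E = (10, 19)
3. D_x = -4  [C, B, D are collinear ∩ AD ⟂ CB]
4. D_y = -1  [C, B, D are collinear ∩ AD ⟂ CB]
   → D = (-4, -1)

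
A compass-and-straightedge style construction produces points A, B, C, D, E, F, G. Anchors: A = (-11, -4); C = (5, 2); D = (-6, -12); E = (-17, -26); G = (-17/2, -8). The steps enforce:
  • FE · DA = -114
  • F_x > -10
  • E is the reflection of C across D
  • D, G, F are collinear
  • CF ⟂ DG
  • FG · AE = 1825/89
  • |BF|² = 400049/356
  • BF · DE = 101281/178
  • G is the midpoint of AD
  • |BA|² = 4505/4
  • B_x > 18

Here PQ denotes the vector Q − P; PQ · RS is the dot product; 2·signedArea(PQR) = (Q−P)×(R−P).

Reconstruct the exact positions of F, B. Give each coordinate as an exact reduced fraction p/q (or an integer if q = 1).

1. F_x = -819/89  [D, G, F are collinear ∩ CF ⟂ DG]
2. F_y = -612/89  [D, G, F are collinear ∩ CF ⟂ DG]
   → F = (-819/89, -612/89)
3. B_x = 37/2  [line 11·x + 14·y + -743/2 = 0 ∩ |BA|² = 4505/4]
4. B_y = 12  [line 11·x + 14·y + -743/2 = 0 ∩ |BA|² = 4505/4]
   → B = (37/2, 12)

B = (37/2, 12)
F = (-819/89, -612/89)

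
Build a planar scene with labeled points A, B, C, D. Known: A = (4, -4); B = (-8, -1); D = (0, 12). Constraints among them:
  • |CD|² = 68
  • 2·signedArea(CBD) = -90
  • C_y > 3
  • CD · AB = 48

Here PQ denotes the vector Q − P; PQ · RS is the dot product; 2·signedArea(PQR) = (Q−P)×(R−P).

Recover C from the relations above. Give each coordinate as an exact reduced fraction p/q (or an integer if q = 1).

1. C_x = 2  [2·signedArea(CBD) = -90 ∩ CD · AB = 48]
2. C_y = 4  [2·signedArea(CBD) = -90 ∩ CD · AB = 48]
   → C = (2, 4)

C = (2, 4)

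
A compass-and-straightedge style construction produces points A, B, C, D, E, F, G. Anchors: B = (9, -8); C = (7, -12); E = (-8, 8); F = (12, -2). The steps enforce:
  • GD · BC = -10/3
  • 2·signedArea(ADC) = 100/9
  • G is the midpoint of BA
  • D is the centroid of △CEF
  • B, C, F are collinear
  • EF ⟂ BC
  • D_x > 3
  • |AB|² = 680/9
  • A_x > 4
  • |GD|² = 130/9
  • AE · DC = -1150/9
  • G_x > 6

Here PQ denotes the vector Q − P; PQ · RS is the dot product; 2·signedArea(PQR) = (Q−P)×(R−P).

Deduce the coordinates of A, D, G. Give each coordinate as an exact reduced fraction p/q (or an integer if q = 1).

1. D_x = 11/3  [D is the centroid of △CEF]
2. D_y = -2  [D is the centroid of △CEF]
   → D = (11/3, -2)
3. G_x = 20/3  [line 2·x + 4·y + 4 = 0 ∩ |GD|² = 130/9]
4. G_y = -13/3  [line 2·x + 4·y + 4 = 0 ∩ |GD|² = 130/9]
   → G = (20/3, -13/3)
5. A_x = 13/3  [2·signedArea(ADC) = 100/9 ∩ G is the midpoint of BA]
6. A_y = -2/3  [2·signedArea(ADC) = 100/9 ∩ G is the midpoint of BA]
   → A = (13/3, -2/3)

A = (13/3, -2/3)
D = (11/3, -2)
G = (20/3, -13/3)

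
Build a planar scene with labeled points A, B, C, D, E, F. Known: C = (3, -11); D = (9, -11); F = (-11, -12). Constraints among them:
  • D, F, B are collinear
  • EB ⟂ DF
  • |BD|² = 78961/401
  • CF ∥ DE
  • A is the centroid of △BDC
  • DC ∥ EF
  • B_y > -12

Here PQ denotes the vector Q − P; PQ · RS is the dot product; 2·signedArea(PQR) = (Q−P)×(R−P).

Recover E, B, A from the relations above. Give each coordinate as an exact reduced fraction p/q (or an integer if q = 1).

A = (2801/1203, -13514/1203)
B = (-2011/401, -4692/401)
E = (-5, -12)

1. E_x = -5  [DC ∥ EF ∩ CF ∥ DE]
2. E_y = -12  [DC ∥ EF ∩ CF ∥ DE]
   → E = (-5, -12)
3. B_x = -2011/401  [D, F, B are collinear ∩ EB ⟂ DF]
4. B_y = -4692/401  [D, F, B are collinear ∩ EB ⟂ DF]
   → B = (-2011/401, -4692/401)
5. A_x = 2801/1203  [A is the centroid of △BDC]
6. A_y = -13514/1203  [A is the centroid of △BDC]
   → A = (2801/1203, -13514/1203)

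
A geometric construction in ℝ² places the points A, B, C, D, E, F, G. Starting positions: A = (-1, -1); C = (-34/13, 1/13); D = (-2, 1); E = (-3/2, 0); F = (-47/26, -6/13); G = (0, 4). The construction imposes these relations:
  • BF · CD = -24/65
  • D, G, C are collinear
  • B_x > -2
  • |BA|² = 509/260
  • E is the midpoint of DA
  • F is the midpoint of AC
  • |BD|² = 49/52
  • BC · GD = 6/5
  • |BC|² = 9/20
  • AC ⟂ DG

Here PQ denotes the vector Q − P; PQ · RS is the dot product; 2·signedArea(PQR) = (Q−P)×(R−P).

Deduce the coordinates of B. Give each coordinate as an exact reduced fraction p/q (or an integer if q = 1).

B = (-253/130, 2/65)

1. B_x = -253/130  [line 2·x + 3·y + 19/5 = 0 ∩ |BC|² = 9/20]
2. B_y = 2/65  [line 2·x + 3·y + 19/5 = 0 ∩ |BC|² = 9/20]
   → B = (-253/130, 2/65)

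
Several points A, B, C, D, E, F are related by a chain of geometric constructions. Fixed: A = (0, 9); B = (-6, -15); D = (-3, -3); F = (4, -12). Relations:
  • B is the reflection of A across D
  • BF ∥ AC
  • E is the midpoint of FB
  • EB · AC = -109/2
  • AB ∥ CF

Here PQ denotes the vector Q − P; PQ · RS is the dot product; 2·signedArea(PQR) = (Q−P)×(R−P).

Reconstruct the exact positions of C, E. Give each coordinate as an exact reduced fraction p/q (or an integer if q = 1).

1. C_x = 10  [AB ∥ CF ∩ BF ∥ AC]
2. C_y = 12  [AB ∥ CF ∩ BF ∥ AC]
   → C = (10, 12)
3. E_x = -1  [E is the midpoint of FB]
4. E_y = -27/2  [E is the midpoint of FB]
   → E = (-1, -27/2)

C = (10, 12)
E = (-1, -27/2)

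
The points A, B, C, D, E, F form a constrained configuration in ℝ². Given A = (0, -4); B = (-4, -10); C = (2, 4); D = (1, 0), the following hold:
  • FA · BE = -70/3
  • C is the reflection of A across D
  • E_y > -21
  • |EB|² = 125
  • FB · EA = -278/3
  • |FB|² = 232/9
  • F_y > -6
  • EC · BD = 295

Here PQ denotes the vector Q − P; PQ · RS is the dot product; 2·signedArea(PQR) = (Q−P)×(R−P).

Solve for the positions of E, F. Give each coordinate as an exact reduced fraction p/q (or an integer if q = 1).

E = (-9, -20)
F = (-2, -16/3)

1. E_x = -9  [line -5·x + -10·y + -245 = 0 ∩ |EB|² = 125]
2. E_y = -20  [line -5·x + -10·y + -245 = 0 ∩ |EB|² = 125]
   → E = (-9, -20)
3. F_x = -2  [FA · BE = -70/3 ∩ FB · EA = -278/3]
4. F_y = -16/3  [FA · BE = -70/3 ∩ FB · EA = -278/3]
   → F = (-2, -16/3)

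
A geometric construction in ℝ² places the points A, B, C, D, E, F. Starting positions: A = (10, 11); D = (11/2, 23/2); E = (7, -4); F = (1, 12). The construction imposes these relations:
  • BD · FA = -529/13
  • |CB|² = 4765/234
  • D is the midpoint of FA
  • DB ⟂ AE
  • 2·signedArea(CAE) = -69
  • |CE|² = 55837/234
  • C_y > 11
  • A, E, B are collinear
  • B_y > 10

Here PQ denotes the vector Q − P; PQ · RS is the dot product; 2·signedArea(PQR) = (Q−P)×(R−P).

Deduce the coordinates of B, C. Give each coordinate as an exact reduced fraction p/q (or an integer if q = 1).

B = (129/13, 138/13)
C = (427/78, 887/78)

1. B_x = 129/13  [A, E, B are collinear ∩ DB ⟂ AE]
2. B_y = 138/13  [A, E, B are collinear ∩ DB ⟂ AE]
   → B = (129/13, 138/13)
3. C_x = 427/78  [line 15·x + -3·y + -48 = 0 ∩ |CE|² = 55837/234]
4. C_y = 887/78  [line 15·x + -3·y + -48 = 0 ∩ |CE|² = 55837/234]
   → C = (427/78, 887/78)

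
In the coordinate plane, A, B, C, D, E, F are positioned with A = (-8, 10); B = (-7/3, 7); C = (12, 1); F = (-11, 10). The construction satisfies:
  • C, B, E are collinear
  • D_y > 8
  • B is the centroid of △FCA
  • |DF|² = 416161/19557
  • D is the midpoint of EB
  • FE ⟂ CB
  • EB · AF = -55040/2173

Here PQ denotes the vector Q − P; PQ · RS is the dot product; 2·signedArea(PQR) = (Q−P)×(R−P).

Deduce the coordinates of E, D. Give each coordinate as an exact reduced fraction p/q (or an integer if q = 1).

D = (-42731/6519, 19051/2173)
E = (-23417/2173, 22891/2173)

1. E_x = -23417/2173  [C, B, E are collinear ∩ FE ⟂ CB]
2. E_y = 22891/2173  [C, B, E are collinear ∩ FE ⟂ CB]
   → E = (-23417/2173, 22891/2173)
3. D_x = -42731/6519  [D is the midpoint of EB]
4. D_y = 19051/2173  [D is the midpoint of EB]
   → D = (-42731/6519, 19051/2173)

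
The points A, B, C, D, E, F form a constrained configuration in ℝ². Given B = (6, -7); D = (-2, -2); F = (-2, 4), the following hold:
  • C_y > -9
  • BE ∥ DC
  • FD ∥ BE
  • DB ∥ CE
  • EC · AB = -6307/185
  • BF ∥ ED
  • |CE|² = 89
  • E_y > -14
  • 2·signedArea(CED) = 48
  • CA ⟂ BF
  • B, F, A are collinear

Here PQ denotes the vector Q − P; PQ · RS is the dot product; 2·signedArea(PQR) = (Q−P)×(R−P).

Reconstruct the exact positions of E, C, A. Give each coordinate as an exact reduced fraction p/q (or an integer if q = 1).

A = (686/185, -712/185)
C = (-2, -8)
E = (6, -13)

1. E_x = 6  [BF ∥ ED ∩ FD ∥ BE]
2. E_y = -13  [BF ∥ ED ∩ FD ∥ BE]
   → E = (6, -13)
3. C_x = -2  [DB ∥ CE ∩ BE ∥ DC]
4. C_y = -8  [DB ∥ CE ∩ BE ∥ DC]
   → C = (-2, -8)
5. A_x = 686/185  [B, F, A are collinear ∩ CA ⟂ BF]
6. A_y = -712/185  [B, F, A are collinear ∩ CA ⟂ BF]
   → A = (686/185, -712/185)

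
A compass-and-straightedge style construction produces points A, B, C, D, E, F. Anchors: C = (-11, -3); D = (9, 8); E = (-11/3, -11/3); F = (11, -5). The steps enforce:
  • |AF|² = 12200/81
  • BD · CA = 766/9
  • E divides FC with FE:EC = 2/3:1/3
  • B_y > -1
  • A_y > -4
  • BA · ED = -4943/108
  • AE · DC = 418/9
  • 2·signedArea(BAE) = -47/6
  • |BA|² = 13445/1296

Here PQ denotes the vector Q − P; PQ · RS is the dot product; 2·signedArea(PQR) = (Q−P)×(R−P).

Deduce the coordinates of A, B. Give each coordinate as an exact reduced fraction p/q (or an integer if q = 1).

1. A_x = -11/9  [line 20·x + 11·y + 605/9 = 0 ∩ |AF|² = 12200/81]
2. A_y = -35/9  [line 20·x + 11·y + 605/9 = 0 ∩ |AF|² = 12200/81]
   → A = (-11/9, -35/9)
3. B_x = -1/2  [2·signedArea(BAE) = -47/6 ∩ BD · CA = 766/9]
4. B_y = -3/4  [2·signedArea(BAE) = -47/6 ∩ BD · CA = 766/9]
   → B = (-1/2, -3/4)

A = (-11/9, -35/9)
B = (-1/2, -3/4)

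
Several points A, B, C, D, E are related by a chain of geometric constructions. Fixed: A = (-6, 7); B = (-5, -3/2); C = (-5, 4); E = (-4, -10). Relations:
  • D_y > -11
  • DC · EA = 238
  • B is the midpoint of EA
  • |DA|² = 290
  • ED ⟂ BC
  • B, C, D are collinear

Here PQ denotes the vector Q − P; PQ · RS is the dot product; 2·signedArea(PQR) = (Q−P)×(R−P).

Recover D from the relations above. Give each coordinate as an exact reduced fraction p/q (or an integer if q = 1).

1. D_x = -5  [B, C, D are collinear ∩ ED ⟂ BC]
2. D_y = -10  [B, C, D are collinear ∩ ED ⟂ BC]
   → D = (-5, -10)

D = (-5, -10)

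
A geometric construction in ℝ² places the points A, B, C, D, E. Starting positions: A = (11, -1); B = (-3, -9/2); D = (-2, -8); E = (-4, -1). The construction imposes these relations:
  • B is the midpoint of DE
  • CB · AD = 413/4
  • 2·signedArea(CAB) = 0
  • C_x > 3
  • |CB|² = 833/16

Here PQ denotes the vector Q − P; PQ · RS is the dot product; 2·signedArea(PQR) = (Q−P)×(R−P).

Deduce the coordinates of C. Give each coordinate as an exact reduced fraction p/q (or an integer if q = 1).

C = (4, -11/4)

1. C_x = 4  [2·signedArea(CAB) = 0 ∩ CB · AD = 413/4]
2. C_y = -11/4  [2·signedArea(CAB) = 0 ∩ CB · AD = 413/4]
   → C = (4, -11/4)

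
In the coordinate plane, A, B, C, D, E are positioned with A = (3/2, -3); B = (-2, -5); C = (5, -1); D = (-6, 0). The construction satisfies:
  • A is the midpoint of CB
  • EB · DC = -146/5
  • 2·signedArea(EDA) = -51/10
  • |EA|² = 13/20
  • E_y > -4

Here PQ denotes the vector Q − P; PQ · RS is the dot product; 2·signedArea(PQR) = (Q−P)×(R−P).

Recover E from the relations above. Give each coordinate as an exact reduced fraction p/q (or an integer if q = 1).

E = (4/5, -17/5)

1. E_x = 4/5  [2·signedArea(EDA) = -51/10 ∩ EB · DC = -146/5]
2. E_y = -17/5  [2·signedArea(EDA) = -51/10 ∩ EB · DC = -146/5]
   → E = (4/5, -17/5)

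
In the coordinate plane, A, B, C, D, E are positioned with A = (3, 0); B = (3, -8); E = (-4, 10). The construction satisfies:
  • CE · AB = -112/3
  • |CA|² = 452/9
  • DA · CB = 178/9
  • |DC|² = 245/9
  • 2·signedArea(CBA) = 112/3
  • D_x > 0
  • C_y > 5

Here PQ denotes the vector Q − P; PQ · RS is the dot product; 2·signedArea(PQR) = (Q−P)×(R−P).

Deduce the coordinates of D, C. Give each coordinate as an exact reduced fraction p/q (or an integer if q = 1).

C = (-5/3, 16/3)
D = (2/3, 2/3)

1. C_x = -5/3  [2·signedArea(CBA) = 112/3 ∩ CE · AB = -112/3]
2. C_y = 16/3  [2·signedArea(CBA) = 112/3 ∩ CE · AB = -112/3]
   → C = (-5/3, 16/3)
3. D_x = 2/3  [line -14/3·x + 40/3·y + -52/9 = 0 ∩ |DC|² = 245/9]
4. D_y = 2/3  [line -14/3·x + 40/3·y + -52/9 = 0 ∩ |DC|² = 245/9]
   → D = (2/3, 2/3)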